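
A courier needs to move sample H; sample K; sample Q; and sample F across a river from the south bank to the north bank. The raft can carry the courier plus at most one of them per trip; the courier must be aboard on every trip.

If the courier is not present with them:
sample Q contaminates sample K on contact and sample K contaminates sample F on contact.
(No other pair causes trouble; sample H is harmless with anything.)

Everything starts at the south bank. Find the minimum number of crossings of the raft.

Counting alone: the courier can take at most 1 across per trip to the north bank, so moving all 4 needs at least 4 loaded trips out, with a return between consecutive ones — at least 7 crossings.
The safety rule pushes this higher. Following every safe sequence of crossings, the most of the 4 that can be at the north bank as the raft arrives there on crossing 7 is 3 — never all 4.
So no plan with fewer than 9 crossings exists, and this one achieves 9:
1. Courier goes to the north bank with sample K.  [the south bank: sample F, sample H, sample Q | the north bank: sample K]
2. Courier goes back to the south bank alone.  [the south bank: sample F, sample H, sample Q | the north bank: sample K]
3. Courier goes to the north bank with sample H.  [the south bank: sample F, sample Q | the north bank: sample H, sample K]
4. Courier goes back to the south bank alone.  [the south bank: sample F, sample Q | the north bank: sample H, sample K]
5. Courier goes to the north bank with sample Q.  [the south bank: sample F | the north bank: sample H, sample K, sample Q]
6. Courier goes back to the south bank with sample K.  [the south bank: sample F, sample K | the north bank: sample H, sample Q]
7. Courier goes to the north bank with sample F.  [the south bank: sample K | the north bank: sample F, sample H, sample Q]
8. Courier goes back to the south bank alone.  [the south bank: sample K | the north bank: sample F, sample H, sample Q]
9. Courier goes to the north bank with sample K.  [the south bank: — | the north bank: sample F, sample H, sample K, sample Q]

9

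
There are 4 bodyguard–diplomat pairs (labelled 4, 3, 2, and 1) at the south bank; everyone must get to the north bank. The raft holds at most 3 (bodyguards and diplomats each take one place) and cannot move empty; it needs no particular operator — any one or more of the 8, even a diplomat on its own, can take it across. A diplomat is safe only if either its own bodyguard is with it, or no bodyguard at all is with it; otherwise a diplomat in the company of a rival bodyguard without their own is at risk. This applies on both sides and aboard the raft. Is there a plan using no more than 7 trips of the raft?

No

Counting alone: each trip to the north bank takes at most 3 across and each return brings at least 1 back, so after t trips out (and t−1 returns) at most 3t − (t−1) of the 8 are across; that first reaches 8 at t = 4, so at least 7 crossings are needed.
The safety rule pushes this higher. Following every safe sequence of crossings, the most of the 8 that can be at the north bank as the raft arrives there on crossing 7 is 7 — never all 8.
So the move cannot be finished within 7 crossings. (The shortest complete plan takes 9:)
1. bodyguard 4 and diplomat 4 cross → the north bank.
2. bodyguard 4 crosses ← the south bank.
3. bodyguard 3, bodyguard 4, and diplomat 3 cross → the north bank.
4. bodyguard 4 and diplomat 4 cross ← the south bank.
5. bodyguard 1, bodyguard 2, and bodyguard 4 cross → the north bank.
6. diplomat 3 crosses ← the south bank.
7. diplomat 3 and diplomat 4 cross → the north bank.
8. diplomat 4 crosses ← the south bank.
9. diplomat 1, diplomat 2, and diplomat 4 cross → the north bank.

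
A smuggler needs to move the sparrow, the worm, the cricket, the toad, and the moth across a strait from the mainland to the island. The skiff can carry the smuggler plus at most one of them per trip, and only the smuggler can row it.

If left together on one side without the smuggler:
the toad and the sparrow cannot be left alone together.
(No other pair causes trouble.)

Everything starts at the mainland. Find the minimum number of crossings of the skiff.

9

Counting alone: the smuggler can take at most 1 across per trip to the island, so moving all 5 needs at least 5 loaded trips out, with a return between consecutive ones — at least 9 crossings.
The plan below uses exactly 9 crossings, so it is optimal:
1. Smuggler goes to the island with the sparrow.
2. Smuggler goes back to the mainland alone.
3. Smuggler goes to the island with the worm.
4. Smuggler goes back to the mainland alone.
5. Smuggler goes to the island with the cricket.
6. Smuggler goes back to the mainland alone.
7. Smuggler goes to the island with the moth.
8. Smuggler goes back to the mainland alone.
9. Smuggler goes to the island with the toad.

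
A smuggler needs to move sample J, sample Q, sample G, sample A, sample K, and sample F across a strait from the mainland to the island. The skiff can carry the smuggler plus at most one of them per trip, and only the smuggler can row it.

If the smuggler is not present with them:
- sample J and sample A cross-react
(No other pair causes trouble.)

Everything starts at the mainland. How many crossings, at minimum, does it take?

Counting alone: the smuggler can take at most 1 across per trip to the island, so moving all 6 needs at least 6 loaded trips out, with a return between consecutive ones — at least 11 crossings.
The plan below uses exactly 11 crossings, so it is optimal:
1. Smuggler goes to the island with sample J.  [the mainland: sample A, sample F, sample G, sample K, sample Q | the island: sample J]
2. Smuggler goes back to the mainland alone.  [the mainland: sample A, sample F, sample G, sample K, sample Q | the island: sample J]
3. Smuggler goes to the island with sample Q.  [the mainland: sample A, sample F, sample G, sample K | the island: sample J, sample Q]
4. Smuggler goes back to the mainland alone.  [the mainland: sample A, sample F, sample G, sample K | the island: sample J, sample Q]
5. Smuggler goes to the island with sample G.  [the mainland: sample A, sample F, sample K | the island: sample G, sample J, sample Q]
6. Smuggler goes back to the mainland alone.  [the mainland: sample A, sample F, sample K | the island: sample G, sample J, sample Q]
7. Smuggler goes to the island with sample K.  [the mainland: sample A, sample F | the island: sample G, sample J, sample K, sample Q]
8. Smuggler goes back to the mainland alone.  [the mainland: sample A, sample F | the island: sample G, sample J, sample K, sample Q]
9. Smuggler goes to the island with sample F.  [the mainland: sample A | the island: sample F, sample G, sample J, sample K, sample Q]
10. Smuggler goes back to the mainland alone.  [the mainland: sample A | the island: sample F, sample G, sample J, sample K, sample Q]
11. Smuggler goes to the island with sample A.  [the mainland: — | the island: sample A, sample F, sample G, sample J, sample K, sample Q]

11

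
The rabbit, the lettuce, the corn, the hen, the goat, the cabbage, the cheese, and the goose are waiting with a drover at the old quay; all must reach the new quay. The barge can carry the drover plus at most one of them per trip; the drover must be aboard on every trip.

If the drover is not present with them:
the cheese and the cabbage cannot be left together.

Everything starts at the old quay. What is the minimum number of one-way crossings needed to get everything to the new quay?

15

Counting alone: the drover can take at most 1 across per trip to the new quay, so moving all 8 needs at least 8 loaded trips out, with a return between consecutive ones — at least 15 crossings.
The plan below uses exactly 15 crossings, so it is optimal:
1. Drover goes to the new quay with the cabbage.
2. Drover goes back to the old quay alone.
3. Drover goes to the new quay with the rabbit.
4. Drover goes back to the old quay alone.
5. Drover goes to the new quay with the lettuce.
6. Drover goes back to the old quay alone.
7. Drover goes to the new quay with the corn.
8. Drover goes back to the old quay alone.
9. Drover goes to the new quay with the hen.
10. Drover goes back to the old quay alone.
11. Drover goes to the new quay with the goat.
12. Drover goes back to the old quay alone.
13. Drover goes to the new quay with the goose.
14. Drover goes back to the old quay alone.
15. Drover goes to the new quay with the cheese.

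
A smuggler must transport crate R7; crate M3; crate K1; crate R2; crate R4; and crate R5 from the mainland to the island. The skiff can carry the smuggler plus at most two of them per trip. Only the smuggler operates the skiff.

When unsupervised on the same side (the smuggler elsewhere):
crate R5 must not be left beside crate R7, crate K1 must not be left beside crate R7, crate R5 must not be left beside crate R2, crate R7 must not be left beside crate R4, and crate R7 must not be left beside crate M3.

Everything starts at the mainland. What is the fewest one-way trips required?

Counting alone: the smuggler can take at most 2 across per trip to the island, so moving all 6 needs at least 3 loaded trips out, with a return between consecutive ones — at least 5 crossings.
The safety rule pushes this higher. Following every safe sequence of crossings, the most of the 6 that can be at the island as the skiff arrives there on crossing 5 is 5 — never all 6.
So no plan with fewer than 7 crossings exists, and this one achieves 7:
1. Smuggler goes to the island with crate R2 and crate R7.  [the mainland: crate K1, crate M3, crate R4, crate R5 | the island: crate R2, crate R7]
2. Smuggler goes back to the mainland alone.  [the mainland: crate K1, crate M3, crate R4, crate R5 | the island: crate R2, crate R7]
3. Smuggler goes to the island with crate K1 and crate M3.  [the mainland: crate R4, crate R5 | the island: crate K1, crate M3, crate R2, crate R7]
4. Smuggler goes back to the mainland with crate R7.  [the mainland: crate R4, crate R5, crate R7 | the island: crate K1, crate M3, crate R2]
5. Smuggler goes to the island with crate R4 and crate R7.  [the mainland: crate R5 | the island: crate K1, crate M3, crate R2, crate R4, crate R7]
6. Smuggler goes back to the mainland with crate R7.  [the mainland: crate R5, crate R7 | the island: crate K1, crate M3, crate R2, crate R4]
7. Smuggler goes to the island with crate R5 and crate R7.  [the mainland: — | the island: crate K1, crate M3, crate R2, crate R4, crate R5, crate R7]

7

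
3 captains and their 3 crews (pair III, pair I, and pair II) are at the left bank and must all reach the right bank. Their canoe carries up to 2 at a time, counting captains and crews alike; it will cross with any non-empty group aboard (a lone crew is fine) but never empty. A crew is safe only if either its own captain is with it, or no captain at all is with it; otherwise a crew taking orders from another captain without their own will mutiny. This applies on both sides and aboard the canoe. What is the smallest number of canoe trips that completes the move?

Counting alone: each trip to the right bank takes at most 2 across and each return brings at least 1 back, so after t trips out (and t−1 returns) at most 2t − (t−1) of the 6 are across; that first reaches 6 at t = 5, so at least 9 crossings are needed.
The safety rule pushes this higher. Following every safe sequence of crossings, the most of the 6 that can be at the right bank as the canoe arrives there on crossing 9 is 5 — never all 6.
So no plan with fewer than 11 crossings exists, and this one achieves 11:
1. captain III and crew III cross → the right bank.
2. captain III crosses ← the left bank.
3. crew I and crew II cross → the right bank.
4. crew III crosses ← the left bank.
5. captain I and captain II cross → the right bank.
6. captain I and crew I cross ← the left bank.
7. captain I and captain III cross → the right bank.
8. crew II crosses ← the left bank.
9. crew I and crew III cross → the right bank.
10. captain II crosses ← the left bank.
11. captain II and crew II cross → the right bank.

11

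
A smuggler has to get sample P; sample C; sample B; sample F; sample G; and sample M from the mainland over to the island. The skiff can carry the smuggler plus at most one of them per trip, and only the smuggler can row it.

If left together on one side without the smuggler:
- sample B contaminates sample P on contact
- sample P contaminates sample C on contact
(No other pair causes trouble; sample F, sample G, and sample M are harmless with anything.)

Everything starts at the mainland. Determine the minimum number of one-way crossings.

Counting alone: the smuggler can take at most 1 across per trip to the island, so moving all 6 needs at least 6 loaded trips out, with a return between consecutive ones — at least 11 crossings.
The safety rule pushes this higher. Following every safe sequence of crossings, the most of the 6 that can be at the island as the skiff arrives there on crossing 11 is 5 — never all 6.
So no plan with fewer than 13 crossings exists, and this one achieves 13:
1. Smuggler goes to the island with sample P.  [the mainland: sample B, sample C, sample F, sample G, sample M | the island: sample P]
2. Smuggler goes back to the mainland alone.  [the mainland: sample B, sample C, sample F, sample G, sample M | the island: sample P]
3. Smuggler goes to the island with sample C.  [the mainland: sample B, sample F, sample G, sample M | the island: sample C, sample P]
4. Smuggler goes back to the mainland with sample P.  [the mainland: sample B, sample F, sample G, sample M, sample P | the island: sample C]
5. Smuggler goes to the island with sample B.  [the mainland: sample F, sample G, sample M, sample P | the island: sample B, sample C]
6. Smuggler goes back to the mainland alone.  [the mainland: sample F, sample G, sample M, sample P | the island: sample B, sample C]
7. Smuggler goes to the island with sample F.  [the mainland: sample G, sample M, sample P | the island: sample B, sample C, sample F]
8. Smuggler goes back to the mainland alone.  [the mainland: sample G, sample M, sample P | the island: sample B, sample C, sample F]
9. Smuggler goes to the island with sample G.  [the mainland: sample M, sample P | the island: sample B, sample C, sample F, sample G]
10. Smuggler goes back to the mainland alone.  [the mainland: sample M, sample P | the island: sample B, sample C, sample F, sample G]
11. Smuggler goes to the island with sample M.  [the mainland: sample P | the island: sample B, sample C, sample F, sample G, sample M]
12. Smuggler goes back to the mainland alone.  [the mainland: sample P | the island: sample B, sample C, sample F, sample G, sample M]
13. Smuggler goes to the island with sample P.  [the mainland: — | the island: sample B, sample C, sample F, sample G, sample M, sample P]

13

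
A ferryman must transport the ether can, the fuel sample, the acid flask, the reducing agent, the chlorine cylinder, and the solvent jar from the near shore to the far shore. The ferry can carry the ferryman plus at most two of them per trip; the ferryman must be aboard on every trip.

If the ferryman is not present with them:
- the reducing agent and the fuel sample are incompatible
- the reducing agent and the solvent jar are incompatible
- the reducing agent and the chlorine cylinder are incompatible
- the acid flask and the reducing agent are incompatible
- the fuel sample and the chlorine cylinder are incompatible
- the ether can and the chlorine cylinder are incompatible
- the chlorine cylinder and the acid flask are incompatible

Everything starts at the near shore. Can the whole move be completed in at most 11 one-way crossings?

Yes

Yes — this plan uses 9 crossings (≤ 11):
1. Ferryman goes to the far shore with the chlorine cylinder and the reducing agent.  [the near shore: the acid flask, the ether can, the fuel sample, the solvent jar | the far shore: the chlorine cylinder, the reducing agent]
2. Ferryman goes back to the near shore with the reducing agent.  [the near shore: the acid flask, the ether can, the fuel sample, the reducing agent, the solvent jar | the far shore: the chlorine cylinder]
3. Ferryman goes to the far shore with the ether can and the reducing agent.  [the near shore: the acid flask, the fuel sample, the solvent jar | the far shore: the chlorine cylinder, the ether can, the reducing agent]
4. Ferryman goes back to the near shore with the chlorine cylinder.  [the near shore: the acid flask, the chlorine cylinder, the fuel sample, the solvent jar | the far shore: the ether can, the reducing agent]
5. Ferryman goes to the far shore with the acid flask and the fuel sample.  [the near shore: the chlorine cylinder, the solvent jar | the far shore: the acid flask, the ether can, the fuel sample, the reducing agent]
6. Ferryman goes back to the near shore with the reducing agent.  [the near shore: the chlorine cylinder, the reducing agent, the solvent jar | the far shore: the acid flask, the ether can, the fuel sample]
7. Ferryman goes to the far shore with the reducing agent and the solvent jar.  [the near shore: the chlorine cylinder | the far shore: the acid flask, the ether can, the fuel sample, the reducing agent, the solvent jar]
8. Ferryman goes back to the near shore with the reducing agent.  [the near shore: the chlorine cylinder, the reducing agent | the far shore: the acid flask, the ether can, the fuel sample, the solvent jar]
9. Ferryman goes to the far shore with the chlorine cylinder and the reducing agent.  [the near shore: — | the far shore: the acid flask, the chlorine cylinder, the ether can, the fuel sample, the reducing agent, the solvent jar]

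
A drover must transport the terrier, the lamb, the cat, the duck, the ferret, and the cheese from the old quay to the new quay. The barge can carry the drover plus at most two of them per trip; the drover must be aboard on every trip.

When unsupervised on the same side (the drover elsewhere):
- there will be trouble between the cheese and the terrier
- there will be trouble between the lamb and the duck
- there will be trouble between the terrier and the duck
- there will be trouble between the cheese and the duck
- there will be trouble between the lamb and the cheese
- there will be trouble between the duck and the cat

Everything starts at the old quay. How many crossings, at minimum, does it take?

9

Counting alone: the drover can take at most 2 across per trip to the new quay, so moving all 6 needs at least 3 loaded trips out, with a return between consecutive ones — at least 5 crossings.
The safety rule pushes this higher. Following every safe sequence of crossings, the most of the 6 that can be at the new quay as the barge arrives there on crossings 5, 7 is 4, 5 respectively — never all 6.
So no plan with fewer than 9 crossings exists, and this one achieves 9:
1. Drover goes to the new quay with the cheese and the duck.  [the old quay: the cat, the ferret, the lamb, the terrier | the new quay: the cheese, the duck]
2. Drover goes back to the old quay with the duck.  [the old quay: the cat, the duck, the ferret, the lamb, the terrier | the new quay: the cheese]
3. Drover goes to the new quay with the cat and the duck.  [the old quay: the ferret, the lamb, the terrier | the new quay: the cat, the cheese, the duck]
4. Drover goes back to the old quay with the duck.  [the old quay: the duck, the ferret, the lamb, the terrier | the new quay: the cat, the cheese]
5. Drover goes to the new quay with the lamb and the terrier.  [the old quay: the duck, the ferret | the new quay: the cat, the cheese, the lamb, the terrier]
6. Drover goes back to the old quay with the cheese.  [the old quay: the cheese, the duck, the ferret | the new quay: the cat, the lamb, the terrier]
7. Drover goes to the new quay with the duck and the ferret.  [the old quay: the cheese | the new quay: the cat, the duck, the ferret, the lamb, the terrier]
8. Drover goes back to the old quay with the duck.  [the old quay: the cheese, the duck | the new quay: the cat, the ferret, the lamb, the terrier]
9. Drover goes to the new quay with the cheese and the duck.  [the old quay: — | the new quay: the cat, the cheese, the duck, the ferret, the lamb, the terrier]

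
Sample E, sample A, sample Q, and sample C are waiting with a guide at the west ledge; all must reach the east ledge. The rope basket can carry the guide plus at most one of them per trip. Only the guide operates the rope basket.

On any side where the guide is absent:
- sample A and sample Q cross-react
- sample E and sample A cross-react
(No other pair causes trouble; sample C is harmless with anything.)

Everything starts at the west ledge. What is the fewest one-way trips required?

Counting alone: the guide can take at most 1 across per trip to the east ledge, so moving all 4 needs at least 4 loaded trips out, with a return between consecutive ones — at least 7 crossings.
The safety rule pushes this higher. Following every safe sequence of crossings, the most of the 4 that can be at the east ledge as the rope basket arrives there on crossing 7 is 3 — never all 4.
So no plan with fewer than 9 crossings exists, and this one achieves 9:
1. Guide goes to the east ledge with sample A.  [the west ledge: sample C, sample E, sample Q | the east ledge: sample A]
2. Guide goes back to the west ledge alone.  [the west ledge: sample C, sample E, sample Q | the east ledge: sample A]
3. Guide goes to the east ledge with sample E.  [the west ledge: sample C, sample Q | the east ledge: sample A, sample E]
4. Guide goes back to the west ledge with sample A.  [the west ledge: sample A, sample C, sample Q | the east ledge: sample E]
5. Guide goes to the east ledge with sample Q.  [the west ledge: sample A, sample C | the east ledge: sample E, sample Q]
6. Guide goes back to the west ledge alone.  [the west ledge: sample A, sample C | the east ledge: sample E, sample Q]
7. Guide goes to the east ledge with sample C.  [the west ledge: sample A | the east ledge: sample C, sample E, sample Q]
8. Guide goes back to the west ledge alone.  [the west ledge: sample A | the east ledge: sample C, sample E, sample Q]
9. Guide goes to the east ledge with sample A.  [the west ledge: — | the east ledge: sample A, sample C, sample E, sample Q]

9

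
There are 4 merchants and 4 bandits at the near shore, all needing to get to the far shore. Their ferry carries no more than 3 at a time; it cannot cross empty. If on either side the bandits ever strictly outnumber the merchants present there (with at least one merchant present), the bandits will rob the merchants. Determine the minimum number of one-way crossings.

Counting alone: each trip to the far shore takes at most 3 across and each return brings at least 1 back, so after t trips out (and t−1 returns) at most 3t − (t−1) of the 8 are across; that first reaches 8 at t = 4, so at least 7 crossings are needed.
The safety rule pushes this higher. Following every safe sequence of crossings, the most of the 8 that can be at the far shore as the ferry arrives there on crossing 7 is 7 — never all 8.
So no plan with fewer than 9 crossings exists, and this one achieves 9:
1. 2 bandits → the far shore.  (the near shore: 4M 2B; the far shore: 0M 2B)
2. 1 bandit ← the near shore.  (the near shore: 4M 3B; the far shore: 0M 1B)
3. 3 bandits → the far shore.  (the near shore: 4M 0B; the far shore: 0M 4B)
4. 1 bandit ← the near shore.  (the near shore: 4M 1B; the far shore: 0M 3B)
5. 3 merchants → the far shore.  (the near shore: 1M 1B; the far shore: 3M 3B)
6. 1 merchant and 1 bandit ← the near shore.  (the near shore: 2M 2B; the far shore: 2M 2B)
7. 2 merchants → the far shore.  (the near shore: 0M 2B; the far shore: 4M 2B)
8. 1 bandit ← the near shore.  (the near shore: 0M 3B; the far shore: 4M 1B)
9. 3 bandits → the far shore.  (the near shore: 0M 0B; the far shore: 4M 4B)

9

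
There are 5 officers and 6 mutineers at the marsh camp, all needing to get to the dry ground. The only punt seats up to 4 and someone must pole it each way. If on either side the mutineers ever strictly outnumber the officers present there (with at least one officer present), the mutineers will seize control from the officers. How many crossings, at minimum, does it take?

The mutineers already outnumber the officers at the marsh camp before anyone moves, so the starting position itself is disallowed.

impossible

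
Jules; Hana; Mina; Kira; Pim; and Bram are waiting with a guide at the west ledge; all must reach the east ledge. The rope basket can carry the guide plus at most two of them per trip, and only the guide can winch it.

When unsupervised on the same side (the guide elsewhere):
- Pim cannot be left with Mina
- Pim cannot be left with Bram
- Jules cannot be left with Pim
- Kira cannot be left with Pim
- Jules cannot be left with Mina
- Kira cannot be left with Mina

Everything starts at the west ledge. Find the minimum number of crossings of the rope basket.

Counting alone: the guide can take at most 2 across per trip to the east ledge, so moving all 6 needs at least 3 loaded trips out, with a return between consecutive ones — at least 5 crossings.
The safety rule pushes this higher. Following every safe sequence of crossings, the most of the 6 that can be at the east ledge as the rope basket arrives there on crossings 5, 7 is 4, 5 respectively — never all 6.
So no plan with fewer than 9 crossings exists, and this one achieves 9:
1. Guide goes to the east ledge with Mina and Pim.  [the west ledge: Bram, Hana, Jules, Kira | the east ledge: Mina, Pim]
2. Guide goes back to the west ledge with Mina.  [the west ledge: Bram, Hana, Jules, Kira, Mina | the east ledge: Pim]
3. Guide goes to the east ledge with Jules and Kira.  [the west ledge: Bram, Hana, Mina | the east ledge: Jules, Kira, Pim]
4. Guide goes back to the west ledge with Pim.  [the west ledge: Bram, Hana, Mina, Pim | the east ledge: Jules, Kira]
5. Guide goes to the east ledge with Hana and Pim.  [the west ledge: Bram, Mina | the east ledge: Hana, Jules, Kira, Pim]
6. Guide goes back to the west ledge with Pim.  [the west ledge: Bram, Mina, Pim | the east ledge: Hana, Jules, Kira]
7. Guide goes to the east ledge with Bram and Mina.  [the west ledge: Pim | the east ledge: Bram, Hana, Jules, Kira, Mina]
8. Guide goes back to the west ledge with Mina.  [the west ledge: Mina, Pim | the east ledge: Bram, Hana, Jules, Kira]
9. Guide goes to the east ledge with Mina and Pim.  [the west ledge: — | the east ledge: Bram, Hana, Jules, Kira, Mina, Pim]

9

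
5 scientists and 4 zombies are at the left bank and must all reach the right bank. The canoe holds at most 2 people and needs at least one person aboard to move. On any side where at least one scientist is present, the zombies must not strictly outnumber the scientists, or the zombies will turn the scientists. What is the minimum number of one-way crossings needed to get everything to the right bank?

Counting alone: each trip to the right bank takes at most 2 across and each return brings at least 1 back, so after t trips out (and t−1 returns) at most 2t − (t−1) of the 9 are across; that first reaches 9 at t = 8, so at least 15 crossings are needed.
The plan below uses exactly 15 crossings, so it is optimal:
1. 2 zombies → the right bank.  (the left bank: 5S 2Z; the right bank: 0S 2Z)
2. 1 zombie ← the left bank.  (the left bank: 5S 3Z; the right bank: 0S 1Z)
3. 2 zombies → the right bank.  (the left bank: 5S 1Z; the right bank: 0S 3Z)
4. 1 zombie ← the left bank.  (the left bank: 5S 2Z; the right bank: 0S 2Z)
5. 2 scientists → the right bank.  (the left bank: 3S 2Z; the right bank: 2S 2Z)
6. 1 zombie ← the left bank.  (the left bank: 3S 3Z; the right bank: 2S 1Z)
7. 1 scientist and 1 zombie → the right bank.  (the left bank: 2S 2Z; the right bank: 3S 2Z)
8. 1 scientist ← the left bank.  (the left bank: 3S 2Z; the right bank: 2S 2Z)
9. 1 scientist and 1 zombie → the right bank.  (the left bank: 2S 1Z; the right bank: 3S 3Z)
10. 1 zombie ← the left bank.  (the left bank: 2S 2Z; the right bank: 3S 2Z)
11. 1 scientist and 1 zombie → the right bank.  (the left bank: 1S 1Z; the right bank: 4S 3Z)
12. 1 scientist ← the left bank.  (the left bank: 2S 1Z; the right bank: 3S 3Z)
13. 1 scientist and 1 zombie → the right bank.  (the left bank: 1S 0Z; the right bank: 4S 4Z)
14. 1 zombie ← the left bank.  (the left bank: 1S 1Z; the right bank: 4S 3Z)
15. 1 scientist and 1 zombie → the right bank.  (the left bank: 0S 0Z; the right bank: 5S 4Z)

15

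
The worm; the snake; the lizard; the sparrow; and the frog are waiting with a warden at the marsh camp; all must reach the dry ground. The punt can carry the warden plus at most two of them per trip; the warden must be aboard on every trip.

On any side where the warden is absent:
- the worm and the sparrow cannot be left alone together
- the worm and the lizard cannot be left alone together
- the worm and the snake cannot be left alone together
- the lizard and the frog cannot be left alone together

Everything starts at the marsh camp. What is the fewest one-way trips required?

Counting alone: the warden can take at most 2 across per trip to the dry ground, so moving all 5 needs at least 3 loaded trips out, with a return between consecutive ones — at least 5 crossings.
The plan below uses exactly 5 crossings, so it is optimal:
1. Warden goes to the dry ground with the lizard and the worm.
2. Warden goes back to the marsh camp with the worm.
3. Warden goes to the dry ground with the snake and the sparrow.
4. Warden goes back to the marsh camp alone.
5. Warden goes to the dry ground with the frog and the worm.

5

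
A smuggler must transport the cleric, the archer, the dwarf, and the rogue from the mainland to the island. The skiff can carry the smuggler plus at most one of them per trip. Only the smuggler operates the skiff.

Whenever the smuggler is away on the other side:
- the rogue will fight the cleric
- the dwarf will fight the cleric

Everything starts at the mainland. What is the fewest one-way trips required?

Counting alone: the smuggler can take at most 1 across per trip to the island, so moving all 4 needs at least 4 loaded trips out, with a return between consecutive ones — at least 7 crossings.
The safety rule pushes this higher. Following every safe sequence of crossings, the most of the 4 that can be at the island as the skiff arrives there on crossing 7 is 3 — never all 4.
So no plan with fewer than 9 crossings exists, and this one achieves 9:
1. Smuggler goes to the island with the cleric.  [the mainland: the archer, the dwarf, the rogue | the island: the cleric]
2. Smuggler goes back to the mainland alone.  [the mainland: the archer, the dwarf, the rogue | the island: the cleric]
3. Smuggler goes to the island with the archer.  [the mainland: the dwarf, the rogue | the island: the archer, the cleric]
4. Smuggler goes back to the mainland alone.  [the mainland: the dwarf, the rogue | the island: the archer, the cleric]
5. Smuggler goes to the island with the dwarf.  [the mainland: the rogue | the island: the archer, the cleric, the dwarf]
6. Smuggler goes back to the mainland with the cleric.  [the mainland: the cleric, the rogue | the island: the archer, the dwarf]
7. Smuggler goes to the island with the rogue.  [the mainland: the cleric | the island: the archer, the dwarf, the rogue]
8. Smuggler goes back to the mainland alone.  [the mainland: the cleric | the island: the archer, the dwarf, the rogue]
9. Smuggler goes to the island with the cleric.  [the mainland: — | the island: the archer, the cleric, the dwarf, the rogue]

9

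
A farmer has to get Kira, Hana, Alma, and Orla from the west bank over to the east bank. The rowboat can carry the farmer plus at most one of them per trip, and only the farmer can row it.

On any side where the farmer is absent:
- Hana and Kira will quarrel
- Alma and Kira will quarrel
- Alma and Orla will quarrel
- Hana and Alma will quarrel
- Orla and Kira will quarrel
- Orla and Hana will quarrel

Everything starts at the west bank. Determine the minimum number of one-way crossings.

impossible

Whatever the first load, the items left behind include a forbidden pair without the farmer. No opening move is safe, so no plan exists.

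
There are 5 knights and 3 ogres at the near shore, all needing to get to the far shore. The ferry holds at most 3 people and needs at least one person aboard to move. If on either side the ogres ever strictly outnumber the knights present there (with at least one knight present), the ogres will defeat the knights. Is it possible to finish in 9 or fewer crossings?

Yes

Yes — this plan uses 7 crossings (≤ 9):
1. 2 ogres → the far shore.  (the near shore: 5K 1O; the far shore: 0K 2O)
2. 1 ogre ← the near shore.  (the near shore: 5K 2O; the far shore: 0K 1O)
3. 2 knights and 1 ogre → the far shore.  (the near shore: 3K 1O; the far shore: 2K 2O)
4. 1 ogre ← the near shore.  (the near shore: 3K 2O; the far shore: 2K 1O)
5. 1 knight and 2 ogres → the far shore.  (the near shore: 2K 0O; the far shore: 3K 3O)
6. 1 ogre ← the near shore.  (the near shore: 2K 1O; the far shore: 3K 2O)
7. 2 knights and 1 ogre → the far shore.  (the near shore: 0K 0O; the far shore: 5K 3O)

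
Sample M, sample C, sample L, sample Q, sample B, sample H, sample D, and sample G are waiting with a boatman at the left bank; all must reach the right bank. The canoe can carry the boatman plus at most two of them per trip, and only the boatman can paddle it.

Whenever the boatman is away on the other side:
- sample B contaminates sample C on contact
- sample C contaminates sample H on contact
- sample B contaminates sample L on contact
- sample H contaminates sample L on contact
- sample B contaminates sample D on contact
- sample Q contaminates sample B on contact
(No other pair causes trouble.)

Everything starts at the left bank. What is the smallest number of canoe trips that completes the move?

9

Counting alone: the boatman can take at most 2 across per trip to the right bank, so moving all 8 needs at least 4 loaded trips out, with a return between consecutive ones — at least 7 crossings.
The safety rule pushes this higher. Following every safe sequence of crossings, the most of the 8 that can be at the right bank as the canoe arrives there on crossing 7 is 7 — never all 8.
So no plan with fewer than 9 crossings exists, and this one achieves 9:
1. Boatman goes to the right bank with sample B and sample H.
2. Boatman goes back to the left bank alone.
3. Boatman goes to the right bank with sample G and sample M.
4. Boatman goes back to the left bank alone.
5. Boatman goes to the right bank with sample C and sample L.
6. Boatman goes back to the left bank with sample B and sample H.
7. Boatman goes to the right bank with sample D and sample Q.
8. Boatman goes back to the left bank alone.
9. Boatman goes to the right bank with sample B and sample H.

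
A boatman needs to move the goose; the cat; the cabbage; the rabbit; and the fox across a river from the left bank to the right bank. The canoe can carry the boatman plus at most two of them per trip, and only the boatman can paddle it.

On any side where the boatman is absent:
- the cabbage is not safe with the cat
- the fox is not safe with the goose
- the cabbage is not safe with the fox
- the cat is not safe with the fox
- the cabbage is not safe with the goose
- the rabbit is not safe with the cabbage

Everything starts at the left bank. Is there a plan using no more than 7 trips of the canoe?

Yes — this plan uses 7 crossings (≤ 7):
1. Boatman goes to the right bank with the cabbage and the fox.
2. Boatman goes back to the left bank with the cabbage.
3. Boatman goes to the right bank with the cabbage and the rabbit.
4. Boatman goes back to the left bank with the cabbage.
5. Boatman goes to the right bank with the cat and the goose.
6. Boatman goes back to the left bank with the fox.
7. Boatman goes to the right bank with the cabbage and the fox.

Yes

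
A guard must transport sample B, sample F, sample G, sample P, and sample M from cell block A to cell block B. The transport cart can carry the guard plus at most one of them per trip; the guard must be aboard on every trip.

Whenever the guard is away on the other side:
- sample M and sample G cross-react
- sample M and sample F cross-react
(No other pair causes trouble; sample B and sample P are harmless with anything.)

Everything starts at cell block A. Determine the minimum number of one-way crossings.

11

Counting alone: the guard can take at most 1 across per trip to cell block B, so moving all 5 needs at least 5 loaded trips out, with a return between consecutive ones — at least 9 crossings.
The safety rule pushes this higher. Following every safe sequence of crossings, the most of the 5 that can be at cell block B as the transport cart arrives there on crossing 9 is 4 — never all 5.
So no plan with fewer than 11 crossings exists, and this one achieves 11:
1. Guard goes to cell block B with sample M.
2. Guard goes back to cell block A alone.
3. Guard goes to cell block B with sample B.
4. Guard goes back to cell block A alone.
5. Guard goes to cell block B with sample F.
6. Guard goes back to cell block A with sample M.
7. Guard goes to cell block B with sample G.
8. Guard goes back to cell block A alone.
9. Guard goes to cell block B with sample P.
10. Guard goes back to cell block A alone.
11. Guard goes to cell block B with sample M.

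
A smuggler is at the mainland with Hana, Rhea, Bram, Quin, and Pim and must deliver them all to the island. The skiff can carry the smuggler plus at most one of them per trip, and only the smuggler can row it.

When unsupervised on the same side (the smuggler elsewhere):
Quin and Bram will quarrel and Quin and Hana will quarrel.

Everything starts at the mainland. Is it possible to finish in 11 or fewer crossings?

Yes — this plan uses 11 crossings (≤ 11):
1. Smuggler goes to the island with Quin.  [the mainland: Bram, Hana, Pim, Rhea | the island: Quin]
2. Smuggler goes back to the mainland alone.  [the mainland: Bram, Hana, Pim, Rhea | the island: Quin]
3. Smuggler goes to the island with Hana.  [the mainland: Bram, Pim, Rhea | the island: Hana, Quin]
4. Smuggler goes back to the mainland with Quin.  [the mainland: Bram, Pim, Quin, Rhea | the island: Hana]
5. Smuggler goes to the island with Bram.  [the mainland: Pim, Quin, Rhea | the island: Bram, Hana]
6. Smuggler goes back to the mainland alone.  [the mainland: Pim, Quin, Rhea | the island: Bram, Hana]
7. Smuggler goes to the island with Rhea.  [the mainland: Pim, Quin | the island: Bram, Hana, Rhea]
8. Smuggler goes back to the mainland alone.  [the mainland: Pim, Quin | the island: Bram, Hana, Rhea]
9. Smuggler goes to the island with Pim.  [the mainland: Quin | the island: Bram, Hana, Pim, Rhea]
10. Smuggler goes back to the mainland alone.  [the mainland: Quin | the island: Bram, Hana, Pim, Rhea]
11. Smuggler goes to the island with Quin.  [the mainland: — | the island: Bram, Hana, Pim, Quin, Rhea]

Yes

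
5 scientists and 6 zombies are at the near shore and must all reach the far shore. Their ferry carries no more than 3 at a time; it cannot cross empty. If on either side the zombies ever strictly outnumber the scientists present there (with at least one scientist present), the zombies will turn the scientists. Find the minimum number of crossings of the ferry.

The zombies already outnumber the scientists at the near shore before anyone moves, so the starting position itself is disallowed.

impossible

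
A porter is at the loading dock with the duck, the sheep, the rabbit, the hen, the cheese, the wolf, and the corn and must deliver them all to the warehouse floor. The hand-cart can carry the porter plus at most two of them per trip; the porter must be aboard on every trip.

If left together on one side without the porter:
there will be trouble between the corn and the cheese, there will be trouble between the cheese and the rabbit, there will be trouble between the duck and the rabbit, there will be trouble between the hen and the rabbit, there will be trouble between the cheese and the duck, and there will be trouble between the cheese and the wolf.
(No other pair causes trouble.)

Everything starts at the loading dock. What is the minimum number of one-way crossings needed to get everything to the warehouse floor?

11

Counting alone: the porter can take at most 2 across per trip to the warehouse floor, so moving all 7 needs at least 4 loaded trips out, with a return between consecutive ones — at least 7 crossings.
The safety rule pushes this higher. Following every safe sequence of crossings, the most of the 7 that can be at the warehouse floor as the hand-cart arrives there on crossings 7, 9 is 5, 6 respectively — never all 7.
So no plan with fewer than 11 crossings exists, and this one achieves 11:
1. Porter goes to the warehouse floor with the cheese and the rabbit.  [the loading dock: the corn, the duck, the hen, the sheep, the wolf | the warehouse floor: the cheese, the rabbit]
2. Porter goes back to the loading dock with the rabbit.  [the loading dock: the corn, the duck, the hen, the rabbit, the sheep, the wolf | the warehouse floor: the cheese]
3. Porter goes to the warehouse floor with the duck and the hen.  [the loading dock: the corn, the rabbit, the sheep, the wolf | the warehouse floor: the cheese, the duck, the hen]
4. Porter goes back to the loading dock with the duck.  [the loading dock: the corn, the duck, the rabbit, the sheep, the wolf | the warehouse floor: the cheese, the hen]
5. Porter goes to the warehouse floor with the duck and the sheep.  [the loading dock: the corn, the rabbit, the wolf | the warehouse floor: the cheese, the duck, the hen, the sheep]
6. Porter goes back to the loading dock with the duck.  [the loading dock: the corn, the duck, the rabbit, the wolf | the warehouse floor: the cheese, the hen, the sheep]
7. Porter goes to the warehouse floor with the duck and the wolf.  [the loading dock: the corn, the rabbit | the warehouse floor: the cheese, the duck, the hen, the sheep, the wolf]
8. Porter goes back to the loading dock with the cheese.  [the loading dock: the cheese, the corn, the rabbit | the warehouse floor: the duck, the hen, the sheep, the wolf]
9. Porter goes to the warehouse floor with the corn and the rabbit.  [the loading dock: the cheese | the warehouse floor: the corn, the duck, the hen, the rabbit, the sheep, the wolf]
10. Porter goes back to the loading dock with the rabbit.  [the loading dock: the cheese, the rabbit | the warehouse floor: the corn, the duck, the hen, the sheep, the wolf]
11. Porter goes to the warehouse floor with the cheese and the rabbit.  [the loading dock: — | the warehouse floor: the cheese, the corn, the duck, the hen, the rabbit, the sheep, the wolf]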